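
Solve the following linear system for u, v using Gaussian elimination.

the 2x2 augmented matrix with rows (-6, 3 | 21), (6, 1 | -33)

(-5, -3)

Forward elimination on [A|b]:
R2 <- R2 - (-1)*R1:  [   0    4  -12 ]
Row echelon form:
[ -6  3  |   21 ]
[  0  4  |  -12 ]
Back-substitution:
v = (-12) / 4 = -3
u = (21 - (3)*(-3)) / -6 = -5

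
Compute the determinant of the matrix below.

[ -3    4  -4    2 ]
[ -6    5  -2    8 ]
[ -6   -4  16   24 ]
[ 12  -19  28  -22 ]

Forward elimination:
R2 <- R2 - (2)*R1:  [  0  -3   6   4 ]
R3 <- R3 - (2)*R1:  [   0  -12   24   20 ]
R4 <- R4 - (-4)*R1:  [   0   -3   12  -14 ]
R3 <- R3 - (4)*R2:  [ 0  0  0  4 ]
R4 <- R4 - (1)*R2:  [   0    0    6  -18 ]
R3 <-> R4   (pivot in column 3 was zero)
[ -3   4  -4    2 ]
[  0  -3   6    4 ]
[  0   0   6  -18 ]
[  0   0   0    4 ]
Upper-triangular form:
[ -3   4  -4    2 ]
[  0  -3   6    4 ]
[  0   0   6  -18 ]
[  0   0   0    4 ]
det(A) = (-1)^1 * (-3) * (-3) * (6) * (4) = -216  (1 row swap -> sign -1)

det(A) = -216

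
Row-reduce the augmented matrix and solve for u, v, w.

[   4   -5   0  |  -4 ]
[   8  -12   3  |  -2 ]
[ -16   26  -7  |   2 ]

Forward elimination on [A|b]:
R2 <- R2 - (2)*R1:  [  0  -2   3   6 ]
R3 <- R3 - (-4)*R1:  [   0    6   -7  -14 ]
R3 <- R3 - (-3)*R2:  [ 0  0  2  4 ]
Row echelon form:
[ 4  -5  0  |  -4 ]
[ 0  -2  3  |   6 ]
[ 0   0  2  |   4 ]
Back-substitution:
w = (4) / 2 = 2
v = (6 - (3)*(2)) / -2 = 0
u = (-4 - (-5)*(0)) / 4 = -1

(-1, 0, 2)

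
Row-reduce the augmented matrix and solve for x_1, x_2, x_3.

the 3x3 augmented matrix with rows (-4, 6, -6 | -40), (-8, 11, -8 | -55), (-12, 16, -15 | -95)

Forward elimination on [A|b]:
R2 <- R2 - (2)*R1:  [  0  -1   4  25 ]
R3 <- R3 - (3)*R1:  [  0  -2   3  25 ]
R3 <- R3 - (2)*R2:  [   0    0   -5  -25 ]
Row echelon form:
[ -4   6  -6  |  -40 ]
[  0  -1   4  |   25 ]
[  0   0  -5  |  -25 ]
Back-substitution:
x_3 = (-25) / -5 = 5
x_2 = (25 - (4)*(5)) / -1 = -5
x_1 = (-40 - (6)*(-5) - (-6)*(5)) / -4 = -5

(-5, -5, 5)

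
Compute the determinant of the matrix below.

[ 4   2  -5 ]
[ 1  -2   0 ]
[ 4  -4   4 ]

Forward elimination:
R2 <- R2 - (1/4)*R1:  [    0  -5/2   5/4 ]
R3 <- R3 - (1)*R1:  [  0  -6   9 ]
R3 <- R3 - (12/5)*R2:  [ 0  0  6 ]
Upper-triangular form:
[ 4     2   -5 ]
[ 0  -5/2  5/4 ]
[ 0     0    6 ]
det(A) = (-1)^0 * (4) * (-5/2) * (6) = -60  (0 row swaps -> sign +1)

det(A) = -60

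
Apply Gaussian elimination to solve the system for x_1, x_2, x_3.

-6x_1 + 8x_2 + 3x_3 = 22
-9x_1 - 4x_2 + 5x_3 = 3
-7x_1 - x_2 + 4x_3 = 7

(1, 2, 4)

Forward elimination on [A|b]:
R2 <- R2 - (3/2)*R1:  [   0  -16  1/2  -30 ]
R3 <- R3 - (7/6)*R1:  [     0  -31/3    1/2  -56/3 ]
R3 <- R3 - (31/48)*R2:  [     0      0  17/96  17/24 ]
Row echelon form:
[ -6    8      3  |     22 ]
[  0  -16    1/2  |    -30 ]
[  0    0  17/96  |  17/24 ]
Back-substitution:
x_3 = (17/24) / (17/96) = 4
x_2 = (-30 - (1/2)*(4)) / -16 = 2
x_1 = (22 - (8)*(2) - (3)*(4)) / -6 = 1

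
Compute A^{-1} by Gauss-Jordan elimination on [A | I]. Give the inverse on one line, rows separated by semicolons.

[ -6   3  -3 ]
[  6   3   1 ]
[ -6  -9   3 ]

inverse = [-1/4 -1/4 -1/6; 1/3 1/2 1/6; 1/2 1 1/2]

Gauss-Jordan on [A | I]:
R1 <- (1/-6)*R1:  [    1  -1/2   1/2  |  -1/6     0     0 ]
R2 <- R2 - (6)*R1:  [  0   6  -2  |   1   1   0 ]
R3 <- R3 - (-6)*R1:  [   0  -12    6  |   -1    0    1 ]
R2 <- (1/6)*R2:  [    0     1  -1/3  |   1/6   1/6     0 ]
R1 <- R1 - (-1/2)*R2:  [     1      0    1/3  |  -1/12   1/12      0 ]
R3 <- R3 - (-12)*R2:  [ 0  0  2  |  1  2  1 ]
R3 <- (1/2)*R3:  [   0    0    1  |  1/2    1  1/2 ]
R1 <- R1 - (1/3)*R3:  [    1     0     0  |  -1/4  -1/4  -1/6 ]
R2 <- R2 - (-1/3)*R3:  [   0    1    0  |  1/3  1/2  1/6 ]
Right block of [I | A^{-1}] is the inverse:
[ -1/4  -1/4  -1/6 ]
[  1/3   1/2   1/6 ]
[  1/2     1   1/2 ]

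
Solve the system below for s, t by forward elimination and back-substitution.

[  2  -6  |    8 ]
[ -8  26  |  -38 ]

(-5, -3)

Forward elimination on [A|b]:
R2 <- R2 - (-4)*R1:  [  0   2  -6 ]
Row echelon form:
[ 2  -6  |   8 ]
[ 0   2  |  -6 ]
Back-substitution:
t = (-6) / 2 = -3
s = (8 - (-6)*(-3)) / 2 = -5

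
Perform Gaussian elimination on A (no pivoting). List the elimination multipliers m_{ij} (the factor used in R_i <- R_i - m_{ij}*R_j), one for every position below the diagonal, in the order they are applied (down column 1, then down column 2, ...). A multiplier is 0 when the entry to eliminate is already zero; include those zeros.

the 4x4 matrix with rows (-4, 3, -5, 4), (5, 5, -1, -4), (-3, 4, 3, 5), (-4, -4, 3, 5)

Forward elimination:
R2 <- R2 - (-5/4)*R1:  [     0   35/4  -29/4      1 ]
R3 <- R3 - (3/4)*R1:  [    0   7/4  27/4     2 ]
R4 <- R4 - (1)*R1:  [  0  -7   8   1 ]
R3 <- R3 - (1/5)*R2:  [    0     0  41/5   9/5 ]
R4 <- R4 - (-4/5)*R2:  [    0     0  11/5   9/5 ]
R4 <- R4 - (11/41)*R3:  [     0      0      0  54/41 ]
Multipliers (in order of application): m_{21} = -5/4, m_{31} = 3/4, m_{41} = 1, m_{32} = 1/5, m_{42} = -4/5, m_{43} = 11/41

multipliers: -5/4, 3/4, 1, 1/5, -4/5, 11/41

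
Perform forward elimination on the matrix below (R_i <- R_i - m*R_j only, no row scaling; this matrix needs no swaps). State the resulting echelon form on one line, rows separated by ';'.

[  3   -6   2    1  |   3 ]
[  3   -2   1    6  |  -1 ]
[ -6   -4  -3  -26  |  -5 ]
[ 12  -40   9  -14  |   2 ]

Forward elimination:
R2 <- R2 - (1)*R1:  [  0   4  -1   5  -4 ]
R3 <- R3 - (-2)*R1:  [   0  -16    1  -24    1 ]
R4 <- R4 - (4)*R1:  [   0  -16    1  -18  -10 ]
R3 <- R3 - (-4)*R2:  [   0    0   -3   -4  -15 ]
R4 <- R4 - (-4)*R2:  [   0    0   -3    2  -26 ]
R4 <- R4 - (1)*R3:  [   0    0    0    6  -11 ]
Row echelon form:
[ 3  -6   2   1  |    3 ]
[ 0   4  -1   5  |   -4 ]
[ 0   0  -3  -4  |  -15 ]
[ 0   0   0   6  |  -11 ]

REF = [3 -6 2 1 3; 0 4 -1 5 -4; 0 0 -3 -4 -15; 0 0 0 6 -11]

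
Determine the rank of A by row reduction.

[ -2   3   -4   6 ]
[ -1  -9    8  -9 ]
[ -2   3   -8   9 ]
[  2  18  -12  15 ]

Row reduction:
R2 <- R2 - (1/2)*R1:  [     0  -21/2     10    -12 ]
R3 <- R3 - (1)*R1:  [  0   0  -4   3 ]
R4 <- R4 - (-1)*R1:  [   0   21  -16   21 ]
R4 <- R4 - (-2)*R2:  [  0   0   4  -3 ]
R4 <- R4 - (-1)*R3:  [ 0  0  0  0 ]
Row echelon form:
[ -2      3  -4    6 ]
[  0  -21/2  10  -12 ]
[  0      0  -4    3 ]
[  0      0   0    0 ]
Nonzero rows / pivot columns: 3

rank(A) = 3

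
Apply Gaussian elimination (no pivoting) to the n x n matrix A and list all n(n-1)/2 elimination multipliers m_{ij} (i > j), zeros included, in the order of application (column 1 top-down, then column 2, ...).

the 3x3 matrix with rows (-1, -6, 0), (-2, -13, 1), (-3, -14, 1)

Forward elimination:
R2 <- R2 - (2)*R1:  [  0  -1   1 ]
R3 <- R3 - (3)*R1:  [ 0  4  1 ]
R3 <- R3 - (-4)*R2:  [ 0  0  5 ]
Multipliers (in order of application): m_{21} = 2, m_{31} = 3, m_{32} = -4

multipliers: 2, 3, -4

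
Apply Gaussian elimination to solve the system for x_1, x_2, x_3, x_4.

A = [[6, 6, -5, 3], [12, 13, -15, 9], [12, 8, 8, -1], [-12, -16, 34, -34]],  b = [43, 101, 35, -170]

Forward elimination on [A|b]:
R2 <- R2 - (2)*R1:  [  0   1  -5   3  15 ]
R3 <- R3 - (2)*R1:  [   0   -4   18   -7  -51 ]
R4 <- R4 - (-2)*R1:  [   0   -4   24  -28  -84 ]
R3 <- R3 - (-4)*R2:  [  0   0  -2   5   9 ]
R4 <- R4 - (-4)*R2:  [   0    0    4  -16  -24 ]
R4 <- R4 - (-2)*R3:  [  0   0   0  -6  -6 ]
Row echelon form:
[ 6  6  -5   3  |  43 ]
[ 0  1  -5   3  |  15 ]
[ 0  0  -2   5  |   9 ]
[ 0  0   0  -6  |  -6 ]
Back-substitution:
x_4 = (-6) / -6 = 1
x_3 = (9 - (5)*(1)) / -2 = -2
x_2 = (15 - (-5)*(-2) - (3)*(1)) / 1 = 2
x_1 = (43 - (6)*(2) - (-5)*(-2) - (3)*(1)) / 6 = 3

(3, 2, -2, 1)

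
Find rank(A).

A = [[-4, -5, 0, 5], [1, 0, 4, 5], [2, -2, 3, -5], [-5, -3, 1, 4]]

rank(A) = 4

Row reduction:
R2 <- R2 - (-1/4)*R1:  [    0  -5/4     4  25/4 ]
R3 <- R3 - (-1/2)*R1:  [    0  -9/2     3  -5/2 ]
R4 <- R4 - (5/4)*R1:  [    0  13/4     1  -9/4 ]
R3 <- R3 - (18/5)*R2:  [     0      0  -57/5    -25 ]
R4 <- R4 - (-13/5)*R2:  [    0     0  57/5    14 ]
R4 <- R4 - (-1)*R3:  [   0    0    0  -11 ]
Row echelon form:
[ -4    -5      0     5 ]
[  0  -5/4      4  25/4 ]
[  0     0  -57/5   -25 ]
[  0     0      0   -11 ]
Nonzero rows / pivot columns: 4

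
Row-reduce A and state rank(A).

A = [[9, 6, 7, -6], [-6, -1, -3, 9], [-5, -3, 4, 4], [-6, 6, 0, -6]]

rank(A) = 4

Row reduction:
R2 <- R2 - (-2/3)*R1:  [   0    3  5/3    5 ]
R3 <- R3 - (-5/9)*R1:  [    0   1/3  71/9   2/3 ]
R4 <- R4 - (-2/3)*R1:  [    0    10  14/3   -10 ]
R3 <- R3 - (1/9)*R2:  [      0       0  208/27     1/9 ]
R4 <- R4 - (10/3)*R2:  [     0      0   -8/9  -80/3 ]
R4 <- R4 - (-3/26)*R3:  [       0        0        0  -693/26 ]
Row echelon form:
[ 9  6       7       -6 ]
[ 0  3     5/3        5 ]
[ 0  0  208/27      1/9 ]
[ 0  0       0  -693/26 ]
Nonzero rows / pivot columns: 4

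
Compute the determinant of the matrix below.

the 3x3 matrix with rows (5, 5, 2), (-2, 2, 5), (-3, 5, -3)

det(A) = -268

Forward elimination:
R2 <- R2 - (-2/5)*R1:  [    0     4  29/5 ]
R3 <- R3 - (-3/5)*R1:  [    0     8  -9/5 ]
R3 <- R3 - (2)*R2:  [     0      0  -67/5 ]
Upper-triangular form:
[ 5  5      2 ]
[ 0  4   29/5 ]
[ 0  0  -67/5 ]
det(A) = (-1)^0 * (5) * (4) * (-67/5) = -268  (0 row swaps -> sign +1)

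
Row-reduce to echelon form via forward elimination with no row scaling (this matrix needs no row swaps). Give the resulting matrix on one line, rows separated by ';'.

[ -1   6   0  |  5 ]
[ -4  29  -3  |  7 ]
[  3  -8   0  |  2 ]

Forward elimination:
R2 <- R2 - (4)*R1:  [   0    5   -3  -13 ]
R3 <- R3 - (-3)*R1:  [  0  10   0  17 ]
R3 <- R3 - (2)*R2:  [  0   0   6  43 ]
Row echelon form:
[ -1  6   0  |    5 ]
[  0  5  -3  |  -13 ]
[  0  0   6  |   43 ]

REF = [-1 6 0 5; 0 5 -3 -13; 0 0 6 43]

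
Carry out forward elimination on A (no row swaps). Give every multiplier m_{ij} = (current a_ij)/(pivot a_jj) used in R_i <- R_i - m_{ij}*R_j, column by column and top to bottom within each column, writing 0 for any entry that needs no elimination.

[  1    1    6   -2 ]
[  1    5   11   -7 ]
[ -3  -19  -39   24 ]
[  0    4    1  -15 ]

Forward elimination:
R2 <- R2 - (1)*R1:  [  0   4   5  -5 ]
R3 <- R3 - (-3)*R1:  [   0  -16  -21   18 ]
R4: entry in column 1 is already 0 -> m_{41} = 0 (no row operation needed)
R3 <- R3 - (-4)*R2:  [  0   0  -1  -2 ]
R4 <- R4 - (1)*R2:  [   0    0   -4  -10 ]
R4 <- R4 - (4)*R3:  [  0   0   0  -2 ]
Multipliers (in order of application): m_{21} = 1, m_{31} = -3, m_{41} = 0, m_{32} = -4, m_{42} = 1, m_{43} = 4

multipliers: 1, -3, 0, -4, 1, 4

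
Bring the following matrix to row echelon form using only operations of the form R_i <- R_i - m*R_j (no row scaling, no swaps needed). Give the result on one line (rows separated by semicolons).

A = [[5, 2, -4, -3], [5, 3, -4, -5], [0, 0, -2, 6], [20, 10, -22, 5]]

REF = [5 2 -4 -3; 0 1 0 -2; 0 0 -2 6; 0 0 0 3]

Forward elimination:
R2 <- R2 - (1)*R1:  [  0   1   0  -2 ]
R4 <- R4 - (4)*R1:  [  0   2  -6  17 ]
R4 <- R4 - (2)*R2:  [  0   0  -6  21 ]
R4 <- R4 - (3)*R3:  [ 0  0  0  3 ]
Row echelon form:
[ 5  2  -4  -3 ]
[ 0  1   0  -2 ]
[ 0  0  -2   6 ]
[ 0  0   0   3 ]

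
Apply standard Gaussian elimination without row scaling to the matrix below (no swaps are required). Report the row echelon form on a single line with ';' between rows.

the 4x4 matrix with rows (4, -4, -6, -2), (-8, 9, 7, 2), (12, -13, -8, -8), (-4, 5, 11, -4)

Forward elimination:
R2 <- R2 - (-2)*R1:  [  0   1  -5  -2 ]
R3 <- R3 - (3)*R1:  [  0  -1  10  -2 ]
R4 <- R4 - (-1)*R1:  [  0   1   5  -6 ]
R3 <- R3 - (-1)*R2:  [  0   0   5  -4 ]
R4 <- R4 - (1)*R2:  [  0   0  10  -4 ]
R4 <- R4 - (2)*R3:  [ 0  0  0  4 ]
Row echelon form:
[ 4  -4  -6  -2 ]
[ 0   1  -5  -2 ]
[ 0   0   5  -4 ]
[ 0   0   0   4 ]

REF = [4 -4 -6 -2; 0 1 -5 -2; 0 0 5 -4; 0 0 0 4]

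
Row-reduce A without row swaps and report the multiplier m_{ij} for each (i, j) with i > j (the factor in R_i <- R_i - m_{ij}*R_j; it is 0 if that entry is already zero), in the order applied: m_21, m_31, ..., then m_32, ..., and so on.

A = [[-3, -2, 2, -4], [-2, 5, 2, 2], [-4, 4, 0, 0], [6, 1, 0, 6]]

multipliers: 2/3, 4/3, -2, 20/19, -9/19, -41/32

Forward elimination:
R2 <- R2 - (2/3)*R1:  [    0  19/3   2/3  14/3 ]
R3 <- R3 - (4/3)*R1:  [    0  20/3  -8/3  16/3 ]
R4 <- R4 - (-2)*R1:  [  0  -3   4  -2 ]
R3 <- R3 - (20/19)*R2:  [      0       0  -64/19    8/19 ]
R4 <- R4 - (-9/19)*R2:  [     0      0  82/19   4/19 ]
R4 <- R4 - (-41/32)*R3:  [   0    0    0  3/4 ]
Multipliers (in order of application): m_{21} = 2/3, m_{31} = 4/3, m_{41} = -2, m_{32} = 20/19, m_{42} = -9/19, m_{43} = -41/32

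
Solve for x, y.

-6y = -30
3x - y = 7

Forward elimination on [A|b]:
R1 <-> R2   (pivot in column 1 was zero)
[ 3  -1    7 ]
[ 0  -6  -30 ]
Row echelon form:
[ 3  -1  |    7 ]
[ 0  -6  |  -30 ]
Back-substitution:
y = (-30) / -6 = 5
x = (7 - (-1)*(5)) / 3 = 4

(4, 5)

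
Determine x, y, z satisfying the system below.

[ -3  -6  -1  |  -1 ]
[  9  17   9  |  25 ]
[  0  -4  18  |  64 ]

Forward elimination on [A|b]:
R2 <- R2 - (-3)*R1:  [  0  -1   6  22 ]
R3 <- R3 - (4)*R2:  [   0    0   -6  -24 ]
Row echelon form:
[ -3  -6  -1  |   -1 ]
[  0  -1   6  |   22 ]
[  0   0  -6  |  -24 ]
Back-substitution:
z = (-24) / -6 = 4
y = (22 - (6)*(4)) / -1 = 2
x = (-1 - (-6)*(2) - (-1)*(4)) / -3 = -5

(-5, 2, 4)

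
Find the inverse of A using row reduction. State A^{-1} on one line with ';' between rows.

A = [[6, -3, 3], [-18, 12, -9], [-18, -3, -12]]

inverse = [19/6 5/6 1/6; 1 1/3 0; -5 -4/3 -1/3]

Gauss-Jordan on [A | I]:
R1 <- (1/6)*R1:  [    1  -1/2   1/2  |   1/6     0     0 ]
R2 <- R2 - (-18)*R1:  [ 0  3  0  |  3  1  0 ]
R3 <- R3 - (-18)*R1:  [   0  -12   -3  |    3    0    1 ]
R2 <- (1/3)*R2:  [   0    1    0  |    1  1/3    0 ]
R1 <- R1 - (-1/2)*R2:  [   1    0  1/2  |  2/3  1/6    0 ]
R3 <- R3 - (-12)*R2:  [  0   0  -3  |  15   4   1 ]
R3 <- (1/-3)*R3:  [    0     0     1  |    -5  -4/3  -1/3 ]
R1 <- R1 - (1/2)*R3:  [    1     0     0  |  19/6   5/6   1/6 ]
Right block of [I | A^{-1}] is the inverse:
[ 19/6   5/6   1/6 ]
[    1   1/3     0 ]
[   -5  -4/3  -1/3 ]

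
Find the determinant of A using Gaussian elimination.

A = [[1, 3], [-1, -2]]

det(A) = 1

Forward elimination:
R2 <- R2 - (-1)*R1:  [ 0  1 ]
Upper-triangular form:
[ 1  3 ]
[ 0  1 ]
det(A) = (-1)^0 * (1) * (1) = 1  (0 row swaps -> sign +1)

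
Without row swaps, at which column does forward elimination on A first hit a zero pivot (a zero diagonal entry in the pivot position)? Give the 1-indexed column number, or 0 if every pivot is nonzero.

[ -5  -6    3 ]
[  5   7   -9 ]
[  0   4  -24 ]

Naive forward elimination:
R2 <- R2 - (-1)*R1:  [  0   1  -6 ]
R3 <- R3 - (4)*R2:  [ 0  0  0 ]
Matrix at this point:
[ -5  -6   3 ]
[  0   1  -6 ]
[  0   0   0 ]
Pivot entry (3,3) in the last row is zero and there are no rows below to swap with -> zero pivot in column 3 (A is singular).

first zero-pivot column = 3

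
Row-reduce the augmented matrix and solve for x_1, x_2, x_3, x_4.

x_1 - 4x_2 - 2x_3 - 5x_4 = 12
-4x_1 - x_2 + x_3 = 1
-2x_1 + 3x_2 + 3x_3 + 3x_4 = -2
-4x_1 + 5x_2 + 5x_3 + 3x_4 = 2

Forward elimination on [A|b]:
R2 <- R2 - (-4)*R1:  [   0  -17   -7  -20   49 ]
R3 <- R3 - (-2)*R1:  [  0  -5  -1  -7  22 ]
R4 <- R4 - (-4)*R1:  [   0  -11   -3  -17   50 ]
R3 <- R3 - (5/17)*R2:  [      0       0   18/17  -19/17  129/17 ]
R4 <- R4 - (11/17)*R2:  [      0       0   26/17  -69/17  311/17 ]
R4 <- R4 - (13/9)*R3:  [     0      0      0  -22/9   22/3 ]
Row echelon form:
[ 1   -4     -2      -5  |      12 ]
[ 0  -17     -7     -20  |      49 ]
[ 0    0  18/17  -19/17  |  129/17 ]
[ 0    0      0   -22/9  |    22/3 ]
Back-substitution:
x_4 = (22/3) / (-22/9) = -3
x_3 = (129/17 - (-19/17)*(-3)) / (18/17) = 4
x_2 = (49 - (-7)*(4) - (-20)*(-3)) / -17 = -1
x_1 = (12 - (-4)*(-1) - (-2)*(4) - (-5)*(-3)) / 1 = 1

(1, -1, 4, -3)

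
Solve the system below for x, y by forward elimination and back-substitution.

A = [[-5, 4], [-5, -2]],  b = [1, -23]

(3, 4)

Forward elimination on [A|b]:
R2 <- R2 - (1)*R1:  [   0   -6  -24 ]
Row echelon form:
[ -5   4  |    1 ]
[  0  -6  |  -24 ]
Back-substitution:
y = (-24) / -6 = 4
x = (1 - (4)*(4)) / -5 = 3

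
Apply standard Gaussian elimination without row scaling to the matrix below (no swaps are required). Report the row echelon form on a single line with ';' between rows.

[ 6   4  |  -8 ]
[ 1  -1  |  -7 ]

REF = [6 4 -8; 0 -5/3 -17/3]

Forward elimination:
R2 <- R2 - (1/6)*R1:  [     0   -5/3  -17/3 ]
Row echelon form:
[ 6     4  |     -8 ]
[ 0  -5/3  |  -17/3 ]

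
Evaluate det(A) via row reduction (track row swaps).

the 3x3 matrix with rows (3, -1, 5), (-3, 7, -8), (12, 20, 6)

Forward elimination:
R2 <- R2 - (-1)*R1:  [  0   6  -3 ]
R3 <- R3 - (4)*R1:  [   0   24  -14 ]
R3 <- R3 - (4)*R2:  [  0   0  -2 ]
Upper-triangular form:
[ 3  -1   5 ]
[ 0   6  -3 ]
[ 0   0  -2 ]
det(A) = (-1)^0 * (3) * (6) * (-2) = -36  (0 row swaps -> sign +1)

det(A) = -36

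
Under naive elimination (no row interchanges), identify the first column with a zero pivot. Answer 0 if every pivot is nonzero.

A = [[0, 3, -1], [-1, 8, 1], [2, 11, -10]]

Naive forward elimination:
Pivot entry (1,1) is zero but row 2 has -1 in column 1 -> naive elimination stops; a row interchange (e.g. R1 <-> R2) would be required here.

first zero-pivot column = 1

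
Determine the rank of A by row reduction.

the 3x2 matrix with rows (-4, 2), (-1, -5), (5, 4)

rank(A) = 2

Row reduction:
R2 <- R2 - (1/4)*R1:  [     0  -11/2 ]
R3 <- R3 - (-5/4)*R1:  [    0  13/2 ]
R3 <- R3 - (-13/11)*R2:  [ 0  0 ]
Row echelon form:
[ -4      2 ]
[  0  -11/2 ]
[  0      0 ]
Nonzero rows / pivot columns: 2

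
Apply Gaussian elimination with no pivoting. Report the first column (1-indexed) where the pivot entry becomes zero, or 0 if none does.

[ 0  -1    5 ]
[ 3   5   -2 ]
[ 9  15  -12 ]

Naive forward elimination:
Pivot entry (1,1) is zero but row 2 has 3 in column 1 -> naive elimination stops; a row interchange (e.g. R1 <-> R2) would be required here.

first zero-pivot column = 1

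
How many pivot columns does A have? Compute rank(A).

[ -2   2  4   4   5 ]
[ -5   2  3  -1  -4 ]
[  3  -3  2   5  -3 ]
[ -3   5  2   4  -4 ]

Row reduction:
R2 <- R2 - (5/2)*R1:  [     0     -3     -7    -11  -33/2 ]
R3 <- R3 - (-3/2)*R1:  [   0    0    8   11  9/2 ]
R4 <- R4 - (3/2)*R1:  [     0      2     -4     -2  -23/2 ]
R4 <- R4 - (-2/3)*R2:  [     0      0  -26/3  -28/3  -45/2 ]
R4 <- R4 - (-13/12)*R3:  [      0       0       0   31/12  -141/8 ]
Row echelon form:
[ -2   2   4      4       5 ]
[  0  -3  -7    -11   -33/2 ]
[  0   0   8     11     9/2 ]
[  0   0   0  31/12  -141/8 ]
Nonzero rows / pivot columns: 4

rank(A) = 4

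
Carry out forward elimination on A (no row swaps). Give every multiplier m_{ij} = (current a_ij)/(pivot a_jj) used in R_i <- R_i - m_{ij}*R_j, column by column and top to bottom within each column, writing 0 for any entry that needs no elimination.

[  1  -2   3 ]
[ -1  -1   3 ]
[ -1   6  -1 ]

multipliers: -1, -1, -4/3

Forward elimination:
R2 <- R2 - (-1)*R1:  [  0  -3   6 ]
R3 <- R3 - (-1)*R1:  [ 0  4  2 ]
R3 <- R3 - (-4/3)*R2:  [  0   0  10 ]
Multipliers (in order of application): m_{21} = -1, m_{31} = -1, m_{32} = -4/3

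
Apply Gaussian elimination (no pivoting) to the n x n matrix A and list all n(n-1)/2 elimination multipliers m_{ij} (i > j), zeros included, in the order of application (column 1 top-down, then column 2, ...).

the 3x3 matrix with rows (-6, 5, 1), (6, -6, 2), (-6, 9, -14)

multipliers: -1, 1, -4

Forward elimination:
R2 <- R2 - (-1)*R1:  [  0  -1   3 ]
R3 <- R3 - (1)*R1:  [   0    4  -15 ]
R3 <- R3 - (-4)*R2:  [  0   0  -3 ]
Multipliers (in order of application): m_{21} = -1, m_{31} = 1, m_{32} = -4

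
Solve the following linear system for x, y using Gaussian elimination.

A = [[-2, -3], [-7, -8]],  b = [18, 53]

(-3, -4)

Forward elimination on [A|b]:
R2 <- R2 - (7/2)*R1:  [   0  5/2  -10 ]
Row echelon form:
[ -2   -3  |   18 ]
[  0  5/2  |  -10 ]
Back-substitution:
y = (-10) / (5/2) = -4
x = (18 - (-3)*(-4)) / -2 = -3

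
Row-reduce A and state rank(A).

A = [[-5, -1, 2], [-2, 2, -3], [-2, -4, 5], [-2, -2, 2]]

Row reduction:
R2 <- R2 - (2/5)*R1:  [     0   12/5  -19/5 ]
R3 <- R3 - (2/5)*R1:  [     0  -18/5   21/5 ]
R4 <- R4 - (2/5)*R1:  [    0  -8/5   6/5 ]
R3 <- R3 - (-3/2)*R2:  [    0     0  -3/2 ]
R4 <- R4 - (-2/3)*R2:  [    0     0  -4/3 ]
R4 <- R4 - (8/9)*R3:  [ 0  0  0 ]
Row echelon form:
[ -5    -1      2 ]
[  0  12/5  -19/5 ]
[  0     0   -3/2 ]
[  0     0      0 ]
Nonzero rows / pivot columns: 3

rank(A) = 3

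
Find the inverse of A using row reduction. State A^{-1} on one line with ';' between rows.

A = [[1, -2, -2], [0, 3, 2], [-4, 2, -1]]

inverse = [7/15 2/5 -2/15; 8/15 3/5 2/15; -4/5 -2/5 -1/5]

Gauss-Jordan on [A | I]:
R3 <- R3 - (-4)*R1:  [  0  -6  -9  |   4   0   1 ]
R2 <- (1/3)*R2:  [   0    1  2/3  |    0  1/3    0 ]
R1 <- R1 - (-2)*R2:  [    1     0  -2/3  |     1   2/3     0 ]
R3 <- R3 - (-6)*R2:  [  0   0  -5  |   4   2   1 ]
R3 <- (1/-5)*R3:  [    0     0     1  |  -4/5  -2/5  -1/5 ]
R1 <- R1 - (-2/3)*R3:  [     1      0      0  |   7/15    2/5  -2/15 ]
R2 <- R2 - (2/3)*R3:  [    0     1     0  |  8/15   3/5  2/15 ]
Right block of [I | A^{-1}] is the inverse:
[ 7/15   2/5  -2/15 ]
[ 8/15   3/5   2/15 ]
[ -4/5  -2/5   -1/5 ]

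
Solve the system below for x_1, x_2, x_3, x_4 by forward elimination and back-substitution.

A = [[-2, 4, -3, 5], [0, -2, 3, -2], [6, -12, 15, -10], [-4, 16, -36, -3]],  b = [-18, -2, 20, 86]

(4, -3, -4, -2)

Forward elimination on [A|b]:
R3 <- R3 - (-3)*R1:  [   0    0    6    5  -34 ]
R4 <- R4 - (2)*R1:  [   0    8  -30  -13  122 ]
R4 <- R4 - (-4)*R2:  [   0    0  -18  -21  114 ]
R4 <- R4 - (-3)*R3:  [  0   0   0  -6  12 ]
Row echelon form:
[ -2   4  -3   5  |  -18 ]
[  0  -2   3  -2  |   -2 ]
[  0   0   6   5  |  -34 ]
[  0   0   0  -6  |   12 ]
Back-substitution:
x_4 = (12) / -6 = -2
x_3 = (-34 - (5)*(-2)) / 6 = -4
x_2 = (-2 - (3)*(-4) - (-2)*(-2)) / -2 = -3
x_1 = (-18 - (4)*(-3) - (-3)*(-4) - (5)*(-2)) / -2 = 4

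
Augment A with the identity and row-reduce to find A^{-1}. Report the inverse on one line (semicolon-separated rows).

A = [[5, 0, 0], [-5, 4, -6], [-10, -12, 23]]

inverse = [1/5 0 0; 7/4 23/20 3/10; 1 3/5 1/5]

Gauss-Jordan on [A | I]:
R1 <- (1/5)*R1:  [   1    0    0  |  1/5    0    0 ]
R2 <- R2 - (-5)*R1:  [  0   4  -6  |   1   1   0 ]
R3 <- R3 - (-10)*R1:  [   0  -12   23  |    2    0    1 ]
R2 <- (1/4)*R2:  [    0     1  -3/2  |   1/4   1/4     0 ]
R3 <- R3 - (-12)*R2:  [ 0  0  5  |  5  3  1 ]
R3 <- (1/5)*R3:  [   0    0    1  |    1  3/5  1/5 ]
R2 <- R2 - (-3/2)*R3:  [     0      1      0  |    7/4  23/20   3/10 ]
Right block of [I | A^{-1}] is the inverse:
[ 1/5      0     0 ]
[ 7/4  23/20  3/10 ]
[   1    3/5   1/5 ]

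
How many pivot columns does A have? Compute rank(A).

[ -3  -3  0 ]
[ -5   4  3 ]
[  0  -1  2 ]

rank(A) = 3

Row reduction:
R2 <- R2 - (5/3)*R1:  [ 0  9  3 ]
R3 <- R3 - (-1/9)*R2:  [   0    0  7/3 ]
Row echelon form:
[ -3  -3    0 ]
[  0   9    3 ]
[  0   0  7/3 ]
Nonzero rows / pivot columns: 3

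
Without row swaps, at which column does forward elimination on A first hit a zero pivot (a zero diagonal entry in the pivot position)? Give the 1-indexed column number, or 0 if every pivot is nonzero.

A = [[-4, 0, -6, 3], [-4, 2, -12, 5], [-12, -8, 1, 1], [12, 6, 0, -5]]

Naive forward elimination:
R2 <- R2 - (1)*R1:  [  0   2  -6   2 ]
R3 <- R3 - (3)*R1:  [  0  -8  19  -8 ]
R4 <- R4 - (-3)*R1:  [   0    6  -18    4 ]
R3 <- R3 - (-4)*R2:  [  0   0  -5   0 ]
R4 <- R4 - (3)*R2:  [  0   0   0  -2 ]
All pivots nonzero; naive elimination completes without hitting a zero pivot.

first zero-pivot column = 0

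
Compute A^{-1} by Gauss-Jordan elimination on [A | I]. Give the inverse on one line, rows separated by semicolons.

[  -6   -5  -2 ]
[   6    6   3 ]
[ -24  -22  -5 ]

inverse = [-6/5 -19/30 1/10; 7/5 3/5 -1/5; -2/5 2/5 1/5]

Gauss-Jordan on [A | I]:
R1 <- (1/-6)*R1:  [    1   5/6   1/3  |  -1/6     0     0 ]
R2 <- R2 - (6)*R1:  [ 0  1  1  |  1  1  0 ]
R3 <- R3 - (-24)*R1:  [  0  -2   3  |  -4   0   1 ]
R1 <- R1 - (5/6)*R2:  [    1     0  -1/2  |    -1  -5/6     0 ]
R3 <- R3 - (-2)*R2:  [  0   0   5  |  -2   2   1 ]
R3 <- (1/5)*R3:  [    0     0     1  |  -2/5   2/5   1/5 ]
R1 <- R1 - (-1/2)*R3:  [      1       0       0  |    -6/5  -19/30    1/10 ]
R2 <- R2 - (1)*R3:  [    0     1     0  |   7/5   3/5  -1/5 ]
Right block of [I | A^{-1}] is the inverse:
[ -6/5  -19/30  1/10 ]
[  7/5     3/5  -1/5 ]
[ -2/5     2/5   1/5 ]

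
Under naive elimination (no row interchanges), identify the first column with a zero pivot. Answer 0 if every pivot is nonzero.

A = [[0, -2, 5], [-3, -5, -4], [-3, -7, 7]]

first zero-pivot column = 1

Naive forward elimination:
Pivot entry (1,1) is zero but row 2 has -3 in column 1 -> naive elimination stops; a row interchange (e.g. R1 <-> R2) would be required here.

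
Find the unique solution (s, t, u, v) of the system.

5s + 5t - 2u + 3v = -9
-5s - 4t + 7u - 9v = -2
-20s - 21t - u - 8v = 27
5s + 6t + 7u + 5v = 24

(-1, -2, 3, 4)

Forward elimination on [A|b]:
R2 <- R2 - (-1)*R1:  [   0    1    5   -6  -11 ]
R3 <- R3 - (-4)*R1:  [  0  -1  -9   4  -9 ]
R4 <- R4 - (1)*R1:  [  0   1   9   2  33 ]
R3 <- R3 - (-1)*R2:  [   0    0   -4   -2  -20 ]
R4 <- R4 - (1)*R2:  [  0   0   4   8  44 ]
R4 <- R4 - (-1)*R3:  [  0   0   0   6  24 ]
Row echelon form:
[ 5  5  -2   3  |   -9 ]
[ 0  1   5  -6  |  -11 ]
[ 0  0  -4  -2  |  -20 ]
[ 0  0   0   6  |   24 ]
Back-substitution:
v = (24) / 6 = 4
u = (-20 - (-2)*(4)) / -4 = 3
t = (-11 - (5)*(3) - (-6)*(4)) / 1 = -2
s = (-9 - (5)*(-2) - (-2)*(3) - (3)*(4)) / 5 = -1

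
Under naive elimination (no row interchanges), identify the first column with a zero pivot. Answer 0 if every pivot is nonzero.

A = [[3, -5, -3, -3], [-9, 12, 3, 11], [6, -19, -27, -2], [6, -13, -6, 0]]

first zero-pivot column = 4

Naive forward elimination:
R2 <- R2 - (-3)*R1:  [  0  -3  -6   2 ]
R3 <- R3 - (2)*R1:  [   0   -9  -21    4 ]
R4 <- R4 - (2)*R1:  [  0  -3   0   6 ]
R3 <- R3 - (3)*R2:  [  0   0  -3  -2 ]
R4 <- R4 - (1)*R2:  [ 0  0  6  4 ]
R4 <- R4 - (-2)*R3:  [ 0  0  0  0 ]
Matrix at this point:
[ 3  -5  -3  -3 ]
[ 0  -3  -6   2 ]
[ 0   0  -3  -2 ]
[ 0   0   0   0 ]
Pivot entry (4,4) in the last row is zero and there are no rows below to swap with -> zero pivot in column 4 (A is singular).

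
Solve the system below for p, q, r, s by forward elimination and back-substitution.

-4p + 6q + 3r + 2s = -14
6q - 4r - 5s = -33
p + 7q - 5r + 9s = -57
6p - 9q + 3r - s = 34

Forward elimination on [A|b]:
R3 <- R3 - (-1/4)*R1:  [      0    17/2   -17/4    19/2  -121/2 ]
R4 <- R4 - (-3/2)*R1:  [    0     0  15/2     2    13 ]
R3 <- R3 - (17/12)*R2:  [      0       0   17/12  199/12   -55/4 ]
R4 <- R4 - (90/17)*R3:  [        0         0         0  -2917/34   2917/34 ]
Row echelon form:
[ -4  6      3         2  |      -14 ]
[  0  6     -4        -5  |      -33 ]
[  0  0  17/12    199/12  |    -55/4 ]
[  0  0      0  -2917/34  |  2917/34 ]
Back-substitution:
s = (2917/34) / (-2917/34) = -1
r = (-55/4 - (199/12)*(-1)) / (17/12) = 2
q = (-33 - (-4)*(2) - (-5)*(-1)) / 6 = -5
p = (-14 - (6)*(-5) - (3)*(2) - (2)*(-1)) / -4 = -3

(-3, -5, 2, -1)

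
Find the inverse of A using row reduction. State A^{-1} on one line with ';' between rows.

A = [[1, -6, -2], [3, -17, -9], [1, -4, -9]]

inverse = [-117 46 -20; -18 7 -3; -5 2 -1]

Gauss-Jordan on [A | I]:
R2 <- R2 - (3)*R1:  [  0   1  -3  |  -3   1   0 ]
R3 <- R3 - (1)*R1:  [  0   2  -7  |  -1   0   1 ]
R1 <- R1 - (-6)*R2:  [   1    0  -20  |  -17    6    0 ]
R3 <- R3 - (2)*R2:  [  0   0  -1  |   5  -2   1 ]
R3 <- (1/-1)*R3:  [  0   0   1  |  -5   2  -1 ]
R1 <- R1 - (-20)*R3:  [    1     0     0  |  -117    46   -20 ]
R2 <- R2 - (-3)*R3:  [   0    1    0  |  -18    7   -3 ]
Right block of [I | A^{-1}] is the inverse:
[ -117  46  -20 ]
[  -18   7   -3 ]
[   -5   2   -1 ]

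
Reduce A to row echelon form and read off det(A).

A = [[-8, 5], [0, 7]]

Forward elimination:
Upper-triangular form:
[ -8  5 ]
[  0  7 ]
det(A) = (-1)^0 * (-8) * (7) = -56  (0 row swaps -> sign +1)

det(A) = -56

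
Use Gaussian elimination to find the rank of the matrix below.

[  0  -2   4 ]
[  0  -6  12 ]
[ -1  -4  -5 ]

rank(A) = 2

Row reduction:
R1 <-> R3   (pivot in column 1 was zero)
[ -1  -4  -5 ]
[  0  -6  12 ]
[  0  -2   4 ]
R3 <- R3 - (1/3)*R2:  [ 0  0  0 ]
Row echelon form:
[ -1  -4  -5 ]
[  0  -6  12 ]
[  0   0   0 ]
Nonzero rows / pivot columns: 2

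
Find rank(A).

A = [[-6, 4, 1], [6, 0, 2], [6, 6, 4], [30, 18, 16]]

rank(A) = 3

Row reduction:
R2 <- R2 - (-1)*R1:  [ 0  4  3 ]
R3 <- R3 - (-1)*R1:  [  0  10   5 ]
R4 <- R4 - (-5)*R1:  [  0  38  21 ]
R3 <- R3 - (5/2)*R2:  [    0     0  -5/2 ]
R4 <- R4 - (19/2)*R2:  [     0      0  -15/2 ]
R4 <- R4 - (3)*R3:  [ 0  0  0 ]
Row echelon form:
[ -6  4     1 ]
[  0  4     3 ]
[  0  0  -5/2 ]
[  0  0     0 ]
Nonzero rows / pivot columns: 3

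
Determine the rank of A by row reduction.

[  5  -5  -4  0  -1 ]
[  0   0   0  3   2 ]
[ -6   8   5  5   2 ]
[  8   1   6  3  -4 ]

rank(A) = 4

Row reduction:
R3 <- R3 - (-6/5)*R1:  [   0    2  1/5    5  4/5 ]
R4 <- R4 - (8/5)*R1:  [     0      9   62/5      3  -12/5 ]
R2 <-> R3   (pivot in column 2 was zero)
[ 5  -5    -4  0     -1 ]
[ 0   2   1/5  5    4/5 ]
[ 0   0     0  3      2 ]
[ 0   9  62/5  3  -12/5 ]
R4 <- R4 - (9/2)*R2:  [     0      0   23/2  -39/2     -6 ]
R3 <-> R4   (pivot in column 3 was zero)
[ 5  -5    -4      0   -1 ]
[ 0   2   1/5      5  4/5 ]
[ 0   0  23/2  -39/2   -6 ]
[ 0   0     0      3    2 ]
Row echelon form:
[ 5  -5    -4      0   -1 ]
[ 0   2   1/5      5  4/5 ]
[ 0   0  23/2  -39/2   -6 ]
[ 0   0     0      3    2 ]
Nonzero rows / pivot columns: 4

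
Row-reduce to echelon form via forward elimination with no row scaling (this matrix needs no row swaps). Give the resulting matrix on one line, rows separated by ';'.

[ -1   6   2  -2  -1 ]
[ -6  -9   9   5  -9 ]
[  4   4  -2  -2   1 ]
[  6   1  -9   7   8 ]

REF = [-1 6 2 -2 -1; 0 -45 -3 17 -3; 0 0 62/15 26/45 -73/15; 0 0 0 276/31 5/31]

Forward elimination:
R2 <- R2 - (6)*R1:  [   0  -45   -3   17   -3 ]
R3 <- R3 - (-4)*R1:  [   0   28    6  -10   -3 ]
R4 <- R4 - (-6)*R1:  [  0  37   3  -5   2 ]
R3 <- R3 - (-28/45)*R2:  [      0       0   62/15   26/45  -73/15 ]
R4 <- R4 - (-37/45)*R2:  [      0       0    8/15  404/45   -7/15 ]
R4 <- R4 - (4/31)*R3:  [      0       0       0  276/31    5/31 ]
Row echelon form:
[ -1    6      2      -2      -1 ]
[  0  -45     -3      17      -3 ]
[  0    0  62/15   26/45  -73/15 ]
[  0    0      0  276/31    5/31 ]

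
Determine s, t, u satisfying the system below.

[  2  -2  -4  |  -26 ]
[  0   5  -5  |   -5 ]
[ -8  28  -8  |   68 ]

Forward elimination on [A|b]:
R3 <- R3 - (-4)*R1:  [   0   20  -24  -36 ]
R3 <- R3 - (4)*R2:  [   0    0   -4  -16 ]
Row echelon form:
[ 2  -2  -4  |  -26 ]
[ 0   5  -5  |   -5 ]
[ 0   0  -4  |  -16 ]
Back-substitution:
u = (-16) / -4 = 4
t = (-5 - (-5)*(4)) / 5 = 3
s = (-26 - (-2)*(3) - (-4)*(4)) / 2 = -2

(-2, 3, 4)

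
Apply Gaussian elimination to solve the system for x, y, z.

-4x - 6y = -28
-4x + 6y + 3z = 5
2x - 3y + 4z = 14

Forward elimination on [A|b]:
R2 <- R2 - (1)*R1:  [  0  12   3  33 ]
R3 <- R3 - (-1/2)*R1:  [  0  -6   4   0 ]
R3 <- R3 - (-1/2)*R2:  [    0     0  11/2  33/2 ]
Row echelon form:
[ -4  -6     0  |   -28 ]
[  0  12     3  |    33 ]
[  0   0  11/2  |  33/2 ]
Back-substitution:
z = (33/2) / (11/2) = 3
y = (33 - (3)*(3)) / 12 = 2
x = (-28 - (-6)*(2)) / -4 = 4

(4, 2, 3)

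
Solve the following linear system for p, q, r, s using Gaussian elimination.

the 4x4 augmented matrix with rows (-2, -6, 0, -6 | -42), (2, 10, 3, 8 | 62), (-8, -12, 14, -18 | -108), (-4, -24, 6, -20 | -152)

(0, 3, 0, 4)

Forward elimination on [A|b]:
R2 <- R2 - (-1)*R1:  [  0   4   3   2  20 ]
R3 <- R3 - (4)*R1:  [  0  12  14   6  60 ]
R4 <- R4 - (2)*R1:  [   0  -12    6   -8  -68 ]
R3 <- R3 - (3)*R2:  [ 0  0  5  0  0 ]
R4 <- R4 - (-3)*R2:  [  0   0  15  -2  -8 ]
R4 <- R4 - (3)*R3:  [  0   0   0  -2  -8 ]
Row echelon form:
[ -2  -6  0  -6  |  -42 ]
[  0   4  3   2  |   20 ]
[  0   0  5   0  |    0 ]
[  0   0  0  -2  |   -8 ]
Back-substitution:
s = (-8) / -2 = 4
r = (0) / 5 = 0
q = (20 - (3)*(0) - (2)*(4)) / 4 = 3
p = (-42 - (-6)*(3) - (-6)*(4)) / -2 = 0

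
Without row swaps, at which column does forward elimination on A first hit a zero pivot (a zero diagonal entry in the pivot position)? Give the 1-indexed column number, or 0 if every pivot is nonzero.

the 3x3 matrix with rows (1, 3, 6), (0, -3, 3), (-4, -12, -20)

Naive forward elimination:
R3 <- R3 - (-4)*R1:  [ 0  0  4 ]
All pivots nonzero; naive elimination completes without hitting a zero pivot.

first zero-pivot column = 0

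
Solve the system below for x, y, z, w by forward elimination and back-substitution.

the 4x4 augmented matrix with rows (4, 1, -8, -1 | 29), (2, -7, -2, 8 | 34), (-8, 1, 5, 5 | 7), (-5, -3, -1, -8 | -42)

Forward elimination on [A|b]:
R2 <- R2 - (1/2)*R1:  [     0  -15/2      2   17/2   39/2 ]
R3 <- R3 - (-2)*R1:  [   0    3  -11    3   65 ]
R4 <- R4 - (-5/4)*R1:  [     0   -7/4    -11  -37/4  -23/4 ]
R3 <- R3 - (-2/5)*R2:  [     0      0  -51/5   32/5  364/5 ]
R4 <- R4 - (7/30)*R2:  [       0        0  -172/15  -337/30  -103/10 ]
R4 <- R4 - (172/153)*R3:  [          0           0           0   -5639/306  -28195/306 ]
Row echelon form:
[ 4      1     -8         -1  |          29 ]
[ 0  -15/2      2       17/2  |        39/2 ]
[ 0      0  -51/5       32/5  |       364/5 ]
[ 0      0      0  -5639/306  |  -28195/306 ]
Back-substitution:
w = (-28195/306) / (-5639/306) = 5
z = (364/5 - (32/5)*(5)) / (-51/5) = -4
y = (39/2 - (2)*(-4) - (17/2)*(5)) / (-15/2) = 2
x = (29 - (1)*(2) - (-8)*(-4) - (-1)*(5)) / 4 = 0

(0, 2, -4, 5)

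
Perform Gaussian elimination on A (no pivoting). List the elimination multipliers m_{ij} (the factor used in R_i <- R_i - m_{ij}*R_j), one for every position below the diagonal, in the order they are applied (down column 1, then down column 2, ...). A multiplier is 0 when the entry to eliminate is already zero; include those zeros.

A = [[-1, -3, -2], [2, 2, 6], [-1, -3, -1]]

Forward elimination:
R2 <- R2 - (-2)*R1:  [  0  -4   2 ]
R3 <- R3 - (1)*R1:  [ 0  0  1 ]
R3: entry in column 2 is already 0 -> m_{32} = 0 (no row operation needed)
Multipliers (in order of application): m_{21} = -2, m_{31} = 1, m_{32} = 0

multipliers: -2, 1, 0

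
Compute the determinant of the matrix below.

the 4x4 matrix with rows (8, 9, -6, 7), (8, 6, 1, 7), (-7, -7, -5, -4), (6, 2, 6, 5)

det(A) = -79

Forward elimination:
R2 <- R2 - (1)*R1:  [  0  -3   7   0 ]
R3 <- R3 - (-7/8)*R1:  [     0    7/8  -41/4   17/8 ]
R4 <- R4 - (3/4)*R1:  [     0  -19/4   21/2   -1/4 ]
R3 <- R3 - (-7/24)*R2:  [       0        0  -197/24     17/8 ]
R4 <- R4 - (19/12)*R2:  [     0      0  -7/12   -1/4 ]
R4 <- R4 - (14/197)*R3:  [       0        0        0  -79/197 ]
Upper-triangular form:
[ 8   9       -6        7 ]
[ 0  -3        7        0 ]
[ 0   0  -197/24     17/8 ]
[ 0   0        0  -79/197 ]
det(A) = (-1)^0 * (8) * (-3) * (-197/24) * (-79/197) = -79  (0 row swaps -> sign +1)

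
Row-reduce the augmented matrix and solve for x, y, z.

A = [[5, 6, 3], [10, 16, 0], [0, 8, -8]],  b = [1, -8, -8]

(-4, 2, 3)

Forward elimination on [A|b]:
R2 <- R2 - (2)*R1:  [   0    4   -6  -10 ]
R3 <- R3 - (2)*R2:  [  0   0   4  12 ]
Row echelon form:
[ 5  6   3  |    1 ]
[ 0  4  -6  |  -10 ]
[ 0  0   4  |   12 ]
Back-substitution:
z = (12) / 4 = 3
y = (-10 - (-6)*(3)) / 4 = 2
x = (1 - (6)*(2) - (3)*(3)) / 5 = -4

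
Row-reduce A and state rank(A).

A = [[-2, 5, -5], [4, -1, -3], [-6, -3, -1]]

Row reduction:
R2 <- R2 - (-2)*R1:  [   0    9  -13 ]
R3 <- R3 - (3)*R1:  [   0  -18   14 ]
R3 <- R3 - (-2)*R2:  [   0    0  -12 ]
Row echelon form:
[ -2  5   -5 ]
[  0  9  -13 ]
[  0  0  -12 ]
Nonzero rows / pivot columns: 3

rank(A) = 3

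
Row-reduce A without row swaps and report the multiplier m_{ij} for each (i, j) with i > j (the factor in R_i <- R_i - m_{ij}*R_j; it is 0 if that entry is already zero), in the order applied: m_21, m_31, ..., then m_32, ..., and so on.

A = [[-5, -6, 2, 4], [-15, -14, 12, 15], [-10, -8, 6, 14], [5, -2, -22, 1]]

Forward elimination:
R2 <- R2 - (3)*R1:  [ 0  4  6  3 ]
R3 <- R3 - (2)*R1:  [ 0  4  2  6 ]
R4 <- R4 - (-1)*R1:  [   0   -8  -20    5 ]
R3 <- R3 - (1)*R2:  [  0   0  -4   3 ]
R4 <- R4 - (-2)*R2:  [  0   0  -8  11 ]
R4 <- R4 - (2)*R3:  [ 0  0  0  5 ]
Multipliers (in order of application): m_{21} = 3, m_{31} = 2, m_{41} = -1, m_{32} = 1, m_{42} = -2, m_{43} = 2

multipliers: 3, 2, -1, 1, -2, 2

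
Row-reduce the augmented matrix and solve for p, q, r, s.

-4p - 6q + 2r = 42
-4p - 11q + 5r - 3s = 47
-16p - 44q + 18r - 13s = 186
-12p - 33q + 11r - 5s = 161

Forward elimination on [A|b]:
R2 <- R2 - (1)*R1:  [  0  -5   3  -3   5 ]
R3 <- R3 - (4)*R1:  [   0  -20   10  -13   18 ]
R4 <- R4 - (3)*R1:  [   0  -15    5   -5   35 ]
R3 <- R3 - (4)*R2:  [  0   0  -2  -1  -2 ]
R4 <- R4 - (3)*R2:  [  0   0  -4   4  20 ]
R4 <- R4 - (2)*R3:  [  0   0   0   6  24 ]
Row echelon form:
[ -4  -6   2   0  |  42 ]
[  0  -5   3  -3  |   5 ]
[  0   0  -2  -1  |  -2 ]
[  0   0   0   6  |  24 ]
Back-substitution:
s = (24) / 6 = 4
r = (-2 - (-1)*(4)) / -2 = -1
q = (5 - (3)*(-1) - (-3)*(4)) / -5 = -4
p = (42 - (-6)*(-4) - (2)*(-1)) / -4 = -5

(-5, -4, -1, 4)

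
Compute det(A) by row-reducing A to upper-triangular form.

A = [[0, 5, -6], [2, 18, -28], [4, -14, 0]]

Forward elimination:
R1 <-> R2   (pivot in column 1 was zero)
[ 2   18  -28 ]
[ 0    5   -6 ]
[ 4  -14    0 ]
R3 <- R3 - (2)*R1:  [   0  -50   56 ]
R3 <- R3 - (-10)*R2:  [  0   0  -4 ]
Upper-triangular form:
[ 2  18  -28 ]
[ 0   5   -6 ]
[ 0   0   -4 ]
det(A) = (-1)^1 * (2) * (5) * (-4) = 40  (1 row swap -> sign -1)

det(A) = 40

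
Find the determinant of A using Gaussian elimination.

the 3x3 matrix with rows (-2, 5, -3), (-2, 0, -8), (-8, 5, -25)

Forward elimination:
R2 <- R2 - (1)*R1:  [  0  -5  -5 ]
R3 <- R3 - (4)*R1:  [   0  -15  -13 ]
R3 <- R3 - (3)*R2:  [ 0  0  2 ]
Upper-triangular form:
[ -2   5  -3 ]
[  0  -5  -5 ]
[  0   0   2 ]
det(A) = (-1)^0 * (-2) * (-5) * (2) = 20  (0 row swaps -> sign +1)

det(A) = 20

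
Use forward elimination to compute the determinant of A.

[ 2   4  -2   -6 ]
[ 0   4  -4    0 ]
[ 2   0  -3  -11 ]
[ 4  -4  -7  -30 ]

Forward elimination:
R3 <- R3 - (1)*R1:  [  0  -4  -1  -5 ]
R4 <- R4 - (2)*R1:  [   0  -12   -3  -18 ]
R3 <- R3 - (-1)*R2:  [  0   0  -5  -5 ]
R4 <- R4 - (-3)*R2:  [   0    0  -15  -18 ]
R4 <- R4 - (3)*R3:  [  0   0   0  -3 ]
Upper-triangular form:
[ 2  4  -2  -6 ]
[ 0  4  -4   0 ]
[ 0  0  -5  -5 ]
[ 0  0   0  -3 ]
det(A) = (-1)^0 * (2) * (4) * (-5) * (-3) = 120  (0 row swaps -> sign +1)

det(A) = 120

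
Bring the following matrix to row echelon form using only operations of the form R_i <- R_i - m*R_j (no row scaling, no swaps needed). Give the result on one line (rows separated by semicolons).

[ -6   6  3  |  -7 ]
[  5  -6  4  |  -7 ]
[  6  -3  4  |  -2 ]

REF = [-6 6 3 -7; 0 -1 13/2 -77/6; 0 0 53/2 -95/2]

Forward elimination:
R2 <- R2 - (-5/6)*R1:  [     0     -1   13/2  -77/6 ]
R3 <- R3 - (-1)*R1:  [  0   3   7  -9 ]
R3 <- R3 - (-3)*R2:  [     0      0   53/2  -95/2 ]
Row echelon form:
[ -6   6     3  |     -7 ]
[  0  -1  13/2  |  -77/6 ]
[  0   0  53/2  |  -95/2 ]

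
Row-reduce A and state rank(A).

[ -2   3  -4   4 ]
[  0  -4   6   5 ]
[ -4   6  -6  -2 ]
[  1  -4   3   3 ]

rank(A) = 4

Row reduction:
R3 <- R3 - (2)*R1:  [   0    0    2  -10 ]
R4 <- R4 - (-1/2)*R1:  [    0  -5/2     1     5 ]
R4 <- R4 - (5/8)*R2:  [     0      0  -11/4   15/8 ]
R4 <- R4 - (-11/8)*R3:  [     0      0      0  -95/8 ]
Row echelon form:
[ -2   3  -4      4 ]
[  0  -4   6      5 ]
[  0   0   2    -10 ]
[  0   0   0  -95/8 ]
Nonzero rows / pivot columns: 4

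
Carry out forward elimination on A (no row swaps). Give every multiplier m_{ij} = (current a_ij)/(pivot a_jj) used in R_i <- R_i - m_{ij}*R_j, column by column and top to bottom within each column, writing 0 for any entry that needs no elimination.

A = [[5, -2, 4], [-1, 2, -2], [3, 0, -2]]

multipliers: -1/5, 3/5, 3/4

Forward elimination:
R2 <- R2 - (-1/5)*R1:  [    0   8/5  -6/5 ]
R3 <- R3 - (3/5)*R1:  [     0    6/5  -22/5 ]
R3 <- R3 - (3/4)*R2:  [    0     0  -7/2 ]
Multipliers (in order of application): m_{21} = -1/5, m_{31} = 3/5, m_{32} = 3/4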